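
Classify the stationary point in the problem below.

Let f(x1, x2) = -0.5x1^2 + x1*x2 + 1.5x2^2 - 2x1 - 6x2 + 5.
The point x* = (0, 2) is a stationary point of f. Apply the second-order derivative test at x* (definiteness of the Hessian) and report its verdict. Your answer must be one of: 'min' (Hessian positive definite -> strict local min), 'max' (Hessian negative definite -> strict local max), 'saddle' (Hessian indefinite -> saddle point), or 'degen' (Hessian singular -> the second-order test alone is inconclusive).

Compute the Hessian H = grad^2 f:
  H = [[-1, 1], [1, 3]]
Verify stationarity: grad f(x*) = H x* + g = (0, 0).
Eigenvalues of H: -1.2361, 3.2361.
Eigenvalues have mixed signs, so H is indefinite -> x* is a saddle point.

saddle


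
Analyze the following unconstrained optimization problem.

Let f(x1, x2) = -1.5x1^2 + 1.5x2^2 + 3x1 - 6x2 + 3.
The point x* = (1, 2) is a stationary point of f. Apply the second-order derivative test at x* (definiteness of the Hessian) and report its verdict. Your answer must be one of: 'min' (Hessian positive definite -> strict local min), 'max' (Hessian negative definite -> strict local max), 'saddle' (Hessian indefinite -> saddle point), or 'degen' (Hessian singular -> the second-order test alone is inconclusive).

Compute the Hessian H = grad^2 f:
  H = [[-3, 0], [0, 3]]
Verify stationarity: grad f(x*) = H x* + g = (0, 0).
Eigenvalues of H: -3, 3.
Eigenvalues have mixed signs, so H is indefinite -> x* is a saddle point.

saddle


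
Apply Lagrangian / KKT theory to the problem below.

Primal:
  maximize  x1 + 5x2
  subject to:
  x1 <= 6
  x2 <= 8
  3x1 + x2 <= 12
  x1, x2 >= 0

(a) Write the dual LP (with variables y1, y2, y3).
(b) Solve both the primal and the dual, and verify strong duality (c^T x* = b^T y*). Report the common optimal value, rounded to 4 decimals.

The standard primal-dual pair for 'max c^T x s.t. A x <= b, x >= 0' is:
  Dual:  min b^T y  s.t.  A^T y >= c,  y >= 0.

So the dual LP is:
  minimize  6y1 + 8y2 + 12y3
  subject to:
    y1 + 3y3 >= 1
    y2 + y3 >= 5
    y1, y2, y3 >= 0

Solving the primal: x* = (1.3333, 8).
  primal value c^T x* = 41.3333.
Solving the dual: y* = (0, 4.6667, 0.3333).
  dual value b^T y* = 41.3333.
Strong duality: c^T x* = b^T y*. Confirmed.

41.3333


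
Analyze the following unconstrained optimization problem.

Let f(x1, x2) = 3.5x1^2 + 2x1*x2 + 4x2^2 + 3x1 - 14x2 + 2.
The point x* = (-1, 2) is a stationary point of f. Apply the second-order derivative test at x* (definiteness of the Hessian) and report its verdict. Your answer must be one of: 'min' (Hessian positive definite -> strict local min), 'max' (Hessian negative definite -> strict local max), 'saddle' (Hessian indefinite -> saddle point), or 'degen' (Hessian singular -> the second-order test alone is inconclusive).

Compute the Hessian H = grad^2 f:
  H = [[7, 2], [2, 8]]
Verify stationarity: grad f(x*) = H x* + g = (0, 0).
Eigenvalues of H: 5.4384, 9.5616.
Both eigenvalues > 0, so H is positive definite -> x* is a strict local min.

min


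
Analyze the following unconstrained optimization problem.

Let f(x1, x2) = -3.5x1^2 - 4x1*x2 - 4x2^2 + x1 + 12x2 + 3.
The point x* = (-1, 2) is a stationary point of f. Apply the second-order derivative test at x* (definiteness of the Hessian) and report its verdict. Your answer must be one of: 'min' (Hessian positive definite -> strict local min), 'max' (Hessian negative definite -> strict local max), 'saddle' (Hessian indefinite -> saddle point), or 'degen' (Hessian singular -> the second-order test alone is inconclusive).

Compute the Hessian H = grad^2 f:
  H = [[-7, -4], [-4, -8]]
Verify stationarity: grad f(x*) = H x* + g = (0, 0).
Eigenvalues of H: -11.5311, -3.4689.
Both eigenvalues < 0, so H is negative definite -> x* is a strict local max.

max


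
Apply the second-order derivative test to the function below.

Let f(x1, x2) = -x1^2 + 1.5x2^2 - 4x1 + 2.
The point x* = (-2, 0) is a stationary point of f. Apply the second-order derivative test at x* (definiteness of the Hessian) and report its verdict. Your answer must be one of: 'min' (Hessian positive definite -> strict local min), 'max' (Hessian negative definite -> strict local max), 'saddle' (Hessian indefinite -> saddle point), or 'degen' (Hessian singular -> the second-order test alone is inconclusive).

Compute the Hessian H = grad^2 f:
  H = [[-2, 0], [0, 3]]
Verify stationarity: grad f(x*) = H x* + g = (0, 0).
Eigenvalues of H: -2, 3.
Eigenvalues have mixed signs, so H is indefinite -> x* is a saddle point.

saddle


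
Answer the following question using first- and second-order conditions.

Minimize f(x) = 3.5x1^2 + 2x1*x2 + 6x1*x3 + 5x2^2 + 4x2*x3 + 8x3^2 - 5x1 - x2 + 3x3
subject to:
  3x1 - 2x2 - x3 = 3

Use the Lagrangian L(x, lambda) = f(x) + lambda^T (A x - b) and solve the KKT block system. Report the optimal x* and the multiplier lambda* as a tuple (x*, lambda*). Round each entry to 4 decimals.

Form the Lagrangian:
  L(x, lambda) = (1/2) x^T Q x + c^T x + lambda^T (A x - b)
Stationarity (grad_x L = 0): Q x + c + A^T lambda = 0.
Primal feasibility: A x = b.

This gives the KKT block system:
  [ Q   A^T ] [ x     ]   [-c ]
  [ A    0  ] [ lambda ] = [ b ]

Solving the linear system:
  x*      = (0.9582, 0.2254, -0.5761)
  lambda* = (0.4328)
  f(x*)   = -4.0216

x* = (0.9582, 0.2254, -0.5761), lambda* = (0.4328)


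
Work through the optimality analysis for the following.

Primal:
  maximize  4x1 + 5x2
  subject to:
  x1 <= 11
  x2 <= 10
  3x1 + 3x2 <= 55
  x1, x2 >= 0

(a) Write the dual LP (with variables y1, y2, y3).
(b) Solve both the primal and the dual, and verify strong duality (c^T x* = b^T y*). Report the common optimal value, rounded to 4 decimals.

The standard primal-dual pair for 'max c^T x s.t. A x <= b, x >= 0' is:
  Dual:  min b^T y  s.t.  A^T y >= c,  y >= 0.

So the dual LP is:
  minimize  11y1 + 10y2 + 55y3
  subject to:
    y1 + 3y3 >= 4
    y2 + 3y3 >= 5
    y1, y2, y3 >= 0

Solving the primal: x* = (8.3333, 10).
  primal value c^T x* = 83.3333.
Solving the dual: y* = (0, 1, 1.3333).
  dual value b^T y* = 83.3333.
Strong duality: c^T x* = b^T y*. Confirmed.

83.3333


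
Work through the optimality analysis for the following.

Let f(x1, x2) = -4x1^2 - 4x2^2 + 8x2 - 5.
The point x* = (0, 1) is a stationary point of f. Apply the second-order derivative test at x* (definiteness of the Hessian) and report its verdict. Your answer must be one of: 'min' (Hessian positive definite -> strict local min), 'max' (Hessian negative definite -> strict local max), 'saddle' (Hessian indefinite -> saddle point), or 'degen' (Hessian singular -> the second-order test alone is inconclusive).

Compute the Hessian H = grad^2 f:
  H = [[-8, 0], [0, -8]]
Verify stationarity: grad f(x*) = H x* + g = (0, 0).
Eigenvalues of H: -8, -8.
Both eigenvalues < 0, so H is negative definite -> x* is a strict local max.

max


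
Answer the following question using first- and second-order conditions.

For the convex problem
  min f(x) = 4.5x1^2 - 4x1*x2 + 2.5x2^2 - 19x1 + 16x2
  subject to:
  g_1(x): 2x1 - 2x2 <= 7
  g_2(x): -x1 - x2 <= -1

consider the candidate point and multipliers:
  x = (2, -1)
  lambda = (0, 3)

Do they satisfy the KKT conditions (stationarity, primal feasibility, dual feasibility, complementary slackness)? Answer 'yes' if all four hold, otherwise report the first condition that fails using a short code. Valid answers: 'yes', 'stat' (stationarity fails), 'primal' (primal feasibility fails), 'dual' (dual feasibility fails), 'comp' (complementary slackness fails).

Gradient of f: grad f(x) = Q x + c = (3, 3)
Constraint values g_i(x) = a_i^T x - b_i:
  g_1((2, -1)) = -1
  g_2((2, -1)) = 0
Stationarity residual: grad f(x) + sum_i lambda_i a_i = (0, 0)
  -> stationarity OK
Primal feasibility (all g_i <= 0): OK
Dual feasibility (all lambda_i >= 0): OK
Complementary slackness (lambda_i * g_i(x) = 0 for all i): OK

Verdict: yes, KKT holds.

yes


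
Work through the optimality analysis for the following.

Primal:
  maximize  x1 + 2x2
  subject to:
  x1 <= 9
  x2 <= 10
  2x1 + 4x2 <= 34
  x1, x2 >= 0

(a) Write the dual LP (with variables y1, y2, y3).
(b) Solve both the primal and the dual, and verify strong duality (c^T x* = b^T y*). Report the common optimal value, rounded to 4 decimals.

The standard primal-dual pair for 'max c^T x s.t. A x <= b, x >= 0' is:
  Dual:  min b^T y  s.t.  A^T y >= c,  y >= 0.

So the dual LP is:
  minimize  9y1 + 10y2 + 34y3
  subject to:
    y1 + 2y3 >= 1
    y2 + 4y3 >= 2
    y1, y2, y3 >= 0

Solving the primal: x* = (0, 8.5).
  primal value c^T x* = 17.
Solving the dual: y* = (0, 0, 0.5).
  dual value b^T y* = 17.
Strong duality: c^T x* = b^T y*. Confirmed.

17


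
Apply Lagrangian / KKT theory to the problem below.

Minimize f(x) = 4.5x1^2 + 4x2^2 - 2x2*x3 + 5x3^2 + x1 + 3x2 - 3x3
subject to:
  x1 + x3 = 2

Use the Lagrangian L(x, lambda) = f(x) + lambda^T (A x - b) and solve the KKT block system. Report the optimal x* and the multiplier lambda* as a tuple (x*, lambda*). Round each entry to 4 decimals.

Form the Lagrangian:
  L(x, lambda) = (1/2) x^T Q x + c^T x + lambda^T (A x - b)
Stationarity (grad_x L = 0): Q x + c + A^T lambda = 0.
Primal feasibility: A x = b.

This gives the KKT block system:
  [ Q   A^T ] [ x     ]   [-c ]
  [ A    0  ] [ lambda ] = [ b ]

Solving the linear system:
  x*      = (0.8514, -0.0878, 1.1486)
  lambda* = (-8.6622)
  f(x*)   = 7.2331

x* = (0.8514, -0.0878, 1.1486), lambda* = (-8.6622)


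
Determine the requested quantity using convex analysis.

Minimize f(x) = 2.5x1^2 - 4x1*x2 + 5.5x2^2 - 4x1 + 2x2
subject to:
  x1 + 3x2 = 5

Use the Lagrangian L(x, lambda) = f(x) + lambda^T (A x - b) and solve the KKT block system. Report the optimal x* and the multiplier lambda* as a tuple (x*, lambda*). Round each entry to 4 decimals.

Form the Lagrangian:
  L(x, lambda) = (1/2) x^T Q x + c^T x + lambda^T (A x - b)
Stationarity (grad_x L = 0): Q x + c + A^T lambda = 0.
Primal feasibility: A x = b.

This gives the KKT block system:
  [ Q   A^T ] [ x     ]   [-c ]
  [ A    0  ] [ lambda ] = [ b ]

Solving the linear system:
  x*      = (1.9625, 1.0125)
  lambda* = (-1.7625)
  f(x*)   = 1.4938

x* = (1.9625, 1.0125), lambda* = (-1.7625)


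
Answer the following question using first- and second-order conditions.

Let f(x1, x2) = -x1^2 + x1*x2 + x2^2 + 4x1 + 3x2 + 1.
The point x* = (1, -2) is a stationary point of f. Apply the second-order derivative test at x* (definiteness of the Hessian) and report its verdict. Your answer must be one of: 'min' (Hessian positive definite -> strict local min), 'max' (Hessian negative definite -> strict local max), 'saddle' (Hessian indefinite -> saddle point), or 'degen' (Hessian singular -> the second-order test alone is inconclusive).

Compute the Hessian H = grad^2 f:
  H = [[-2, 1], [1, 2]]
Verify stationarity: grad f(x*) = H x* + g = (0, 0).
Eigenvalues of H: -2.2361, 2.2361.
Eigenvalues have mixed signs, so H is indefinite -> x* is a saddle point.

saddle


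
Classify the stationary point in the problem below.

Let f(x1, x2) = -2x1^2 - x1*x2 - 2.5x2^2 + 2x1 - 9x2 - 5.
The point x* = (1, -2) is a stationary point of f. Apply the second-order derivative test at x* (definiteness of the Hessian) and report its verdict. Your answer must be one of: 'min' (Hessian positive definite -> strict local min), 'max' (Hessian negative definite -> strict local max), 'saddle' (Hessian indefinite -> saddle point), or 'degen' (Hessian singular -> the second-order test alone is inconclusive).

Compute the Hessian H = grad^2 f:
  H = [[-4, -1], [-1, -5]]
Verify stationarity: grad f(x*) = H x* + g = (0, 0).
Eigenvalues of H: -5.618, -3.382.
Both eigenvalues < 0, so H is negative definite -> x* is a strict local max.

max


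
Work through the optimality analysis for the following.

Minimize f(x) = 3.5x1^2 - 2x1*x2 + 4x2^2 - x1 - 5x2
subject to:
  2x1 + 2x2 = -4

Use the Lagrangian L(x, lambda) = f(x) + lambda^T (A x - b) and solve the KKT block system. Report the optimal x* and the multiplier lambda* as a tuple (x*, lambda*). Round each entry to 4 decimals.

Form the Lagrangian:
  L(x, lambda) = (1/2) x^T Q x + c^T x + lambda^T (A x - b)
Stationarity (grad_x L = 0): Q x + c + A^T lambda = 0.
Primal feasibility: A x = b.

This gives the KKT block system:
  [ Q   A^T ] [ x     ]   [-c ]
  [ A    0  ] [ lambda ] = [ b ]

Solving the linear system:
  x*      = (-1.2632, -0.7368)
  lambda* = (4.1842)
  f(x*)   = 10.8421

x* = (-1.2632, -0.7368), lambda* = (4.1842)


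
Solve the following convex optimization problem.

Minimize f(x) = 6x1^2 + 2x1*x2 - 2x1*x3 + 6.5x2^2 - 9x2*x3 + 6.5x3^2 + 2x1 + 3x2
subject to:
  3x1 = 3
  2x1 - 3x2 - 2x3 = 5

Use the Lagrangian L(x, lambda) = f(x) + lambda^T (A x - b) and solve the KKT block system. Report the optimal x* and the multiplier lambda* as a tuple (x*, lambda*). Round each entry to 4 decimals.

Form the Lagrangian:
  L(x, lambda) = (1/2) x^T Q x + c^T x + lambda^T (A x - b)
Stationarity (grad_x L = 0): Q x + c + A^T lambda = 0.
Primal feasibility: A x = b.

This gives the KKT block system:
  [ Q   A^T ] [ x     ]   [-c ]
  [ A    0  ] [ lambda ] = [ b ]

Solving the linear system:
  x*      = (1, -0.7329, -0.4007)
  lambda* = (-4.2407, -0.3069)
  f(x*)   = 7.0289

x* = (1, -0.7329, -0.4007), lambda* = (-4.2407, -0.3069)


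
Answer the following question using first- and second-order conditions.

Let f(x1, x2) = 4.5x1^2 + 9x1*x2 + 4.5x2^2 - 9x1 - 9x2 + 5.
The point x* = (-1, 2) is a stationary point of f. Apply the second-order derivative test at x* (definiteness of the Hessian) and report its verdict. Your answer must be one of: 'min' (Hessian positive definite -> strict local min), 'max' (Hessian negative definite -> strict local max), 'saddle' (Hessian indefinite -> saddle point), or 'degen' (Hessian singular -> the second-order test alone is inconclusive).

Compute the Hessian H = grad^2 f:
  H = [[9, 9], [9, 9]]
Verify stationarity: grad f(x*) = H x* + g = (0, 0).
Eigenvalues of H: 0, 18.
H has a zero eigenvalue (singular; positive semidefinite but not definite), so H is neither positive definite, negative definite, nor indefinite. The second-order test alone is inconclusive -> degen.
(Indeed, f is constant along the null direction of H through x*, so x* is not a strict local extremum.)

degen


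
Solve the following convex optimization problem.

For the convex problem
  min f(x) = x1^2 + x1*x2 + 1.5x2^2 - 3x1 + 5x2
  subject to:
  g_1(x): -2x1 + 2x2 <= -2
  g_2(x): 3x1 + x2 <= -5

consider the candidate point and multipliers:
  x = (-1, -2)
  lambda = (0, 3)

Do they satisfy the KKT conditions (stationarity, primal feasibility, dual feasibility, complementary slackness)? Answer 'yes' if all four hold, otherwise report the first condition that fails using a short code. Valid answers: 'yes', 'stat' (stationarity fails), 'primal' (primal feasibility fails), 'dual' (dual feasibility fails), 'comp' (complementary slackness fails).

Gradient of f: grad f(x) = Q x + c = (-7, -2)
Constraint values g_i(x) = a_i^T x - b_i:
  g_1((-1, -2)) = 0
  g_2((-1, -2)) = 0
Stationarity residual: grad f(x) + sum_i lambda_i a_i = (2, 1)
  -> stationarity FAILS
Primal feasibility (all g_i <= 0): OK
Dual feasibility (all lambda_i >= 0): OK
Complementary slackness (lambda_i * g_i(x) = 0 for all i): OK

Verdict: the first failing condition is stationarity -> stat.

stat


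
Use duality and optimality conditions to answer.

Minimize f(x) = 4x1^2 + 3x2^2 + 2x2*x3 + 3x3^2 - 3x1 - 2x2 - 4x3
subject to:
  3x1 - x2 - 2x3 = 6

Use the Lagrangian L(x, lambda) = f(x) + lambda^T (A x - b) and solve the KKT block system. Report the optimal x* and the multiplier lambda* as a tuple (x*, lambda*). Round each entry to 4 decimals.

Form the Lagrangian:
  L(x, lambda) = (1/2) x^T Q x + c^T x + lambda^T (A x - b)
Stationarity (grad_x L = 0): Q x + c + A^T lambda = 0.
Primal feasibility: A x = b.

This gives the KKT block system:
  [ Q   A^T ] [ x     ]   [-c ]
  [ A    0  ] [ lambda ] = [ b ]

Solving the linear system:
  x*      = (1.6681, -0.0905, -0.4526)
  lambda* = (-3.4483)
  f(x*)   = 8.8384

x* = (1.6681, -0.0905, -0.4526), lambda* = (-3.4483)


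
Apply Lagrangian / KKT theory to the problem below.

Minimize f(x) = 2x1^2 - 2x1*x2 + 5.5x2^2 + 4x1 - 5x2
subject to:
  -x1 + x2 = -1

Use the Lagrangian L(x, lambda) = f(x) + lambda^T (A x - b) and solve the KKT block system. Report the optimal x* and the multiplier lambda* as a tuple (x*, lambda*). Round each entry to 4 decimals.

Form the Lagrangian:
  L(x, lambda) = (1/2) x^T Q x + c^T x + lambda^T (A x - b)
Stationarity (grad_x L = 0): Q x + c + A^T lambda = 0.
Primal feasibility: A x = b.

This gives the KKT block system:
  [ Q   A^T ] [ x     ]   [-c ]
  [ A    0  ] [ lambda ] = [ b ]

Solving the linear system:
  x*      = (0.9091, -0.0909)
  lambda* = (7.8182)
  f(x*)   = 5.9545

x* = (0.9091, -0.0909), lambda* = (7.8182)


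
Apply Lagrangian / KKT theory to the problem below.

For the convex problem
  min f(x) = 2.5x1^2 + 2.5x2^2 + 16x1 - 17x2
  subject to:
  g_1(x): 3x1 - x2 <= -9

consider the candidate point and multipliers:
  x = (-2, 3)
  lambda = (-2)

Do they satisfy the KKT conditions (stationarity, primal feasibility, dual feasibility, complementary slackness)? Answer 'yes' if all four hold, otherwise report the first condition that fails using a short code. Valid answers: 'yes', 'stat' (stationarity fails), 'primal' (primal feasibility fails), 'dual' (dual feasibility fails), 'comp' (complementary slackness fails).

Gradient of f: grad f(x) = Q x + c = (6, -2)
Constraint values g_i(x) = a_i^T x - b_i:
  g_1((-2, 3)) = 0
Stationarity residual: grad f(x) + sum_i lambda_i a_i = (0, 0)
  -> stationarity OK
Primal feasibility (all g_i <= 0): OK
Dual feasibility (all lambda_i >= 0): FAILS
Complementary slackness (lambda_i * g_i(x) = 0 for all i): OK

Verdict: the first failing condition is dual_feasibility -> dual.

dual


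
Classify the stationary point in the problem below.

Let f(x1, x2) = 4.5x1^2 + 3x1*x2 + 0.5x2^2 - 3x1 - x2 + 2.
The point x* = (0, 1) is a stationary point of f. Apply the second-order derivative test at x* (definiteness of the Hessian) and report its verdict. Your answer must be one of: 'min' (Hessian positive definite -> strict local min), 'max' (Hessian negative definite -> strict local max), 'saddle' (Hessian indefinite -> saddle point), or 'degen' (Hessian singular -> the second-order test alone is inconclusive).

Compute the Hessian H = grad^2 f:
  H = [[9, 3], [3, 1]]
Verify stationarity: grad f(x*) = H x* + g = (0, 0).
Eigenvalues of H: 0, 10.
H has a zero eigenvalue (singular; positive semidefinite but not definite), so H is neither positive definite, negative definite, nor indefinite. The second-order test alone is inconclusive -> degen.
(Indeed, f is constant along the null direction of H through x*, so x* is not a strict local extremum.)

degen


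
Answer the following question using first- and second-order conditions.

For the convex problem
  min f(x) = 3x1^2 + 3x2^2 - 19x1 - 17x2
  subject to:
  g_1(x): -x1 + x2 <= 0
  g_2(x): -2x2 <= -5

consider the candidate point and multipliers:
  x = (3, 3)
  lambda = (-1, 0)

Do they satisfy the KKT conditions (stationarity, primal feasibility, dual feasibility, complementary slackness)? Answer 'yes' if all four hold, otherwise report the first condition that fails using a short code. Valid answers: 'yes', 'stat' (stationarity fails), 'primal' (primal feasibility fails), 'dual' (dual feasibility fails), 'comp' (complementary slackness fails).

Gradient of f: grad f(x) = Q x + c = (-1, 1)
Constraint values g_i(x) = a_i^T x - b_i:
  g_1((3, 3)) = 0
  g_2((3, 3)) = -1
Stationarity residual: grad f(x) + sum_i lambda_i a_i = (0, 0)
  -> stationarity OK
Primal feasibility (all g_i <= 0): OK
Dual feasibility (all lambda_i >= 0): FAILS
Complementary slackness (lambda_i * g_i(x) = 0 for all i): OK

Verdict: the first failing condition is dual_feasibility -> dual.

dual


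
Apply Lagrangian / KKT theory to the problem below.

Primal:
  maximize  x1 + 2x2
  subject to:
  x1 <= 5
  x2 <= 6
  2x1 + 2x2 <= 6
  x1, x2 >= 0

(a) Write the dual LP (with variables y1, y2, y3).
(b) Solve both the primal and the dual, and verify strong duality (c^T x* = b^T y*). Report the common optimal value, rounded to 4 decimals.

The standard primal-dual pair for 'max c^T x s.t. A x <= b, x >= 0' is:
  Dual:  min b^T y  s.t.  A^T y >= c,  y >= 0.

So the dual LP is:
  minimize  5y1 + 6y2 + 6y3
  subject to:
    y1 + 2y3 >= 1
    y2 + 2y3 >= 2
    y1, y2, y3 >= 0

Solving the primal: x* = (0, 3).
  primal value c^T x* = 6.
Solving the dual: y* = (0, 0, 1).
  dual value b^T y* = 6.
Strong duality: c^T x* = b^T y*. Confirmed.

6


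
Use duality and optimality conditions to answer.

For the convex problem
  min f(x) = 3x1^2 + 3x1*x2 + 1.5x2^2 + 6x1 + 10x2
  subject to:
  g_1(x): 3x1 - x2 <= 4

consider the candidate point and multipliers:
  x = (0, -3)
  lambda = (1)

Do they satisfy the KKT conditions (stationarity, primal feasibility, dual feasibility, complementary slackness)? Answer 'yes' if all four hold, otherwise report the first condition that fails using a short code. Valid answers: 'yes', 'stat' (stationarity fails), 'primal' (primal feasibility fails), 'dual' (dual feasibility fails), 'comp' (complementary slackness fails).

Gradient of f: grad f(x) = Q x + c = (-3, 1)
Constraint values g_i(x) = a_i^T x - b_i:
  g_1((0, -3)) = -1
Stationarity residual: grad f(x) + sum_i lambda_i a_i = (0, 0)
  -> stationarity OK
Primal feasibility (all g_i <= 0): OK
Dual feasibility (all lambda_i >= 0): OK
Complementary slackness (lambda_i * g_i(x) = 0 for all i): FAILS

Verdict: the first failing condition is complementary_slackness -> comp.

comp


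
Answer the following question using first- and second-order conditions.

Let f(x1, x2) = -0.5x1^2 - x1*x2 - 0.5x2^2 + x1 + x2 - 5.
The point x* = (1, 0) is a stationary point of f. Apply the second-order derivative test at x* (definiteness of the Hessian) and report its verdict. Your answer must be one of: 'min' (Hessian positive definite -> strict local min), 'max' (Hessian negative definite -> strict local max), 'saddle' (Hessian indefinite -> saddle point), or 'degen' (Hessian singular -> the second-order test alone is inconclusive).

Compute the Hessian H = grad^2 f:
  H = [[-1, -1], [-1, -1]]
Verify stationarity: grad f(x*) = H x* + g = (0, 0).
Eigenvalues of H: -2, 0.
H has a zero eigenvalue (singular; negative semidefinite but not definite), so H is neither positive definite, negative definite, nor indefinite. The second-order test alone is inconclusive -> degen.
(Indeed, f is constant along the null direction of H through x*, so x* is not a strict local extremum.)

degen


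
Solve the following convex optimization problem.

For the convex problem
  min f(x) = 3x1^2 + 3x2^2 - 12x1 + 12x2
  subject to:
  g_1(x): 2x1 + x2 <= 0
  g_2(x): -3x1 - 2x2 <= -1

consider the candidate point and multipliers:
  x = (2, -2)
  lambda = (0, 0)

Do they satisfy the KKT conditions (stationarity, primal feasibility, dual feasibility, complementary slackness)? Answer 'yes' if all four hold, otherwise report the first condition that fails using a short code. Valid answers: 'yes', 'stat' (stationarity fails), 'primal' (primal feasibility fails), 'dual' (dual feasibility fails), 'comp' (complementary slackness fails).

Gradient of f: grad f(x) = Q x + c = (0, 0)
Constraint values g_i(x) = a_i^T x - b_i:
  g_1((2, -2)) = 2
  g_2((2, -2)) = -1
Stationarity residual: grad f(x) + sum_i lambda_i a_i = (0, 0)
  -> stationarity OK
Primal feasibility (all g_i <= 0): FAILS
Dual feasibility (all lambda_i >= 0): OK
Complementary slackness (lambda_i * g_i(x) = 0 for all i): OK

Verdict: the first failing condition is primal_feasibility -> primal.

primal


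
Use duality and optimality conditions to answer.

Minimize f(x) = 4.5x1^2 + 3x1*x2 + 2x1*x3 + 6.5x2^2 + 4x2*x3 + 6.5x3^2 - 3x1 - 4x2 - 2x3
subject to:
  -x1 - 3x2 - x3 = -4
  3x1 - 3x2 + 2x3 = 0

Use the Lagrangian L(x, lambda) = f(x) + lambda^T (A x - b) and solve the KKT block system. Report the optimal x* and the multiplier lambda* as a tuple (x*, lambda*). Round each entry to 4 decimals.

Form the Lagrangian:
  L(x, lambda) = (1/2) x^T Q x + c^T x + lambda^T (A x - b)
Stationarity (grad_x L = 0): Q x + c + A^T lambda = 0.
Primal feasibility: A x = b.

This gives the KKT block system:
  [ Q   A^T ] [ x     ]   [-c ]
  [ A    0  ] [ lambda ] = [ b ]

Solving the linear system:
  x*      = (0.8107, 0.979, 0.2523)
  lambda* = (4.9766, -0.9206)
  f(x*)   = 6.5269

x* = (0.8107, 0.979, 0.2523), lambda* = (4.9766, -0.9206)


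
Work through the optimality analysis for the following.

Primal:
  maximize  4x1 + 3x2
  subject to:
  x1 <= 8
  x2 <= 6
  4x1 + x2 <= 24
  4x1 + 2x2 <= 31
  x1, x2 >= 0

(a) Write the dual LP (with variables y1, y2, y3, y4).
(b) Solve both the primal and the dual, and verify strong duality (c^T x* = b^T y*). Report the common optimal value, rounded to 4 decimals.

The standard primal-dual pair for 'max c^T x s.t. A x <= b, x >= 0' is:
  Dual:  min b^T y  s.t.  A^T y >= c,  y >= 0.

So the dual LP is:
  minimize  8y1 + 6y2 + 24y3 + 31y4
  subject to:
    y1 + 4y3 + 4y4 >= 4
    y2 + y3 + 2y4 >= 3
    y1, y2, y3, y4 >= 0

Solving the primal: x* = (4.5, 6).
  primal value c^T x* = 36.
Solving the dual: y* = (0, 2, 1, 0).
  dual value b^T y* = 36.
Strong duality: c^T x* = b^T y*. Confirmed.

36


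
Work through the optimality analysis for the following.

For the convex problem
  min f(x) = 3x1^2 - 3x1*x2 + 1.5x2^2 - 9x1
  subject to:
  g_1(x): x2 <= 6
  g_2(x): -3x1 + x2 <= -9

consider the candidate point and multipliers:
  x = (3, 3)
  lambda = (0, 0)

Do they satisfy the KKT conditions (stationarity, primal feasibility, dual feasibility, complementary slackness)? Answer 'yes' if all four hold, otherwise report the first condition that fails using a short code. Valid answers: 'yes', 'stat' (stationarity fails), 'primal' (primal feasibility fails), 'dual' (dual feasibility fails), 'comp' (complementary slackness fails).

Gradient of f: grad f(x) = Q x + c = (0, 0)
Constraint values g_i(x) = a_i^T x - b_i:
  g_1((3, 3)) = -3
  g_2((3, 3)) = 3
Stationarity residual: grad f(x) + sum_i lambda_i a_i = (0, 0)
  -> stationarity OK
Primal feasibility (all g_i <= 0): FAILS
Dual feasibility (all lambda_i >= 0): OK
Complementary slackness (lambda_i * g_i(x) = 0 for all i): OK

Verdict: the first failing condition is primal_feasibility -> primal.

primal


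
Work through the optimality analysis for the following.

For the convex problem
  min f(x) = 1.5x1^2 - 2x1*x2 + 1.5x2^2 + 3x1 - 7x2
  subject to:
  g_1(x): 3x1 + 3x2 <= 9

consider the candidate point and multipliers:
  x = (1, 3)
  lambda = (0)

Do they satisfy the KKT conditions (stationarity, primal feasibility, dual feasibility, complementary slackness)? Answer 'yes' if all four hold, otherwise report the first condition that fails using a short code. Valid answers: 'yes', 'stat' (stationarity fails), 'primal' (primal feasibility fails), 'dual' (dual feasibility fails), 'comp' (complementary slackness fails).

Gradient of f: grad f(x) = Q x + c = (0, 0)
Constraint values g_i(x) = a_i^T x - b_i:
  g_1((1, 3)) = 3
Stationarity residual: grad f(x) + sum_i lambda_i a_i = (0, 0)
  -> stationarity OK
Primal feasibility (all g_i <= 0): FAILS
Dual feasibility (all lambda_i >= 0): OK
Complementary slackness (lambda_i * g_i(x) = 0 for all i): OK

Verdict: the first failing condition is primal_feasibility -> primal.

primal


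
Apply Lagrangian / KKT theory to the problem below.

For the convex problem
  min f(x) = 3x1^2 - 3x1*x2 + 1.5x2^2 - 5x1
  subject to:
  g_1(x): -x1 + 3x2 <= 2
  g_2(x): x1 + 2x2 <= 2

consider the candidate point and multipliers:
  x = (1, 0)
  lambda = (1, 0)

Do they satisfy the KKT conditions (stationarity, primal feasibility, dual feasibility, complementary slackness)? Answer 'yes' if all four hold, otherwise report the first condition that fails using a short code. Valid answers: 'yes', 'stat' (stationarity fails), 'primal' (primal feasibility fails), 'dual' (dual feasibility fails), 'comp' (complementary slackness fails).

Gradient of f: grad f(x) = Q x + c = (1, -3)
Constraint values g_i(x) = a_i^T x - b_i:
  g_1((1, 0)) = -3
  g_2((1, 0)) = -1
Stationarity residual: grad f(x) + sum_i lambda_i a_i = (0, 0)
  -> stationarity OK
Primal feasibility (all g_i <= 0): OK
Dual feasibility (all lambda_i >= 0): OK
Complementary slackness (lambda_i * g_i(x) = 0 for all i): FAILS

Verdict: the first failing condition is complementary_slackness -> comp.

comp


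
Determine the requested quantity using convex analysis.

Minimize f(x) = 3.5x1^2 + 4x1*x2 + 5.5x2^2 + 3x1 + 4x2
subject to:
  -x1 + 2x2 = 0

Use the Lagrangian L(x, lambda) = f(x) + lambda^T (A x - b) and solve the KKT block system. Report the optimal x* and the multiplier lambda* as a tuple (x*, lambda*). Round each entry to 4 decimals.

Form the Lagrangian:
  L(x, lambda) = (1/2) x^T Q x + c^T x + lambda^T (A x - b)
Stationarity (grad_x L = 0): Q x + c + A^T lambda = 0.
Primal feasibility: A x = b.

This gives the KKT block system:
  [ Q   A^T ] [ x     ]   [-c ]
  [ A    0  ] [ lambda ] = [ b ]

Solving the linear system:
  x*      = (-0.3636, -0.1818)
  lambda* = (-0.2727)
  f(x*)   = -0.9091

x* = (-0.3636, -0.1818), lambda* = (-0.2727)


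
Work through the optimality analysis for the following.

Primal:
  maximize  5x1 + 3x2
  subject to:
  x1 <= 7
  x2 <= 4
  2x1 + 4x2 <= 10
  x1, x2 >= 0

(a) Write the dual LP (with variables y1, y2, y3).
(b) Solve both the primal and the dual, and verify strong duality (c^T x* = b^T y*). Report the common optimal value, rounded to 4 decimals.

The standard primal-dual pair for 'max c^T x s.t. A x <= b, x >= 0' is:
  Dual:  min b^T y  s.t.  A^T y >= c,  y >= 0.

So the dual LP is:
  minimize  7y1 + 4y2 + 10y3
  subject to:
    y1 + 2y3 >= 5
    y2 + 4y3 >= 3
    y1, y2, y3 >= 0

Solving the primal: x* = (5, 0).
  primal value c^T x* = 25.
Solving the dual: y* = (0, 0, 2.5).
  dual value b^T y* = 25.
Strong duality: c^T x* = b^T y*. Confirmed.

25


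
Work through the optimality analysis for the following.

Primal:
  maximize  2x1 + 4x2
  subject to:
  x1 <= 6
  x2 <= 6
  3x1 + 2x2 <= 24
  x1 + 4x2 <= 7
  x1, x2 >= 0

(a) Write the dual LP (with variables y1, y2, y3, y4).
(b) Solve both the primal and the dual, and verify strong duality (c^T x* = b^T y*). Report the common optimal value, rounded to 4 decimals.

The standard primal-dual pair for 'max c^T x s.t. A x <= b, x >= 0' is:
  Dual:  min b^T y  s.t.  A^T y >= c,  y >= 0.

So the dual LP is:
  minimize  6y1 + 6y2 + 24y3 + 7y4
  subject to:
    y1 + 3y3 + y4 >= 2
    y2 + 2y3 + 4y4 >= 4
    y1, y2, y3, y4 >= 0

Solving the primal: x* = (6, 0.25).
  primal value c^T x* = 13.
Solving the dual: y* = (1, 0, 0, 1).
  dual value b^T y* = 13.
Strong duality: c^T x* = b^T y*. Confirmed.

13


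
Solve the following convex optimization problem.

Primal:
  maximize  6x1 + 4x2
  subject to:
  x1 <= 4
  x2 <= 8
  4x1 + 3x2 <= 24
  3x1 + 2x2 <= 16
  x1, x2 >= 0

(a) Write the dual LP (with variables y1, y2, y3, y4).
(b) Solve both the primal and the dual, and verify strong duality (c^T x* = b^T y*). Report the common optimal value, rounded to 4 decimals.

The standard primal-dual pair for 'max c^T x s.t. A x <= b, x >= 0' is:
  Dual:  min b^T y  s.t.  A^T y >= c,  y >= 0.

So the dual LP is:
  minimize  4y1 + 8y2 + 24y3 + 16y4
  subject to:
    y1 + 4y3 + 3y4 >= 6
    y2 + 3y3 + 2y4 >= 4
    y1, y2, y3, y4 >= 0

Solving the primal: x* = (4, 2).
  primal value c^T x* = 32.
Solving the dual: y* = (0, 0, 0, 2).
  dual value b^T y* = 32.
Strong duality: c^T x* = b^T y*. Confirmed.

32


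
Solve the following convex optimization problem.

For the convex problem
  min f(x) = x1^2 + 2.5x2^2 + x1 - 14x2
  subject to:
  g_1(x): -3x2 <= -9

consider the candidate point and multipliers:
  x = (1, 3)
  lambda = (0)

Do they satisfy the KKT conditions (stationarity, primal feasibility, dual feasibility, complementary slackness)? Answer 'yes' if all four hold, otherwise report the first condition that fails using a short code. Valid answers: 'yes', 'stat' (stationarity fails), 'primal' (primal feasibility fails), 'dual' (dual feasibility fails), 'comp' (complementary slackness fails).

Gradient of f: grad f(x) = Q x + c = (3, 1)
Constraint values g_i(x) = a_i^T x - b_i:
  g_1((1, 3)) = 0
Stationarity residual: grad f(x) + sum_i lambda_i a_i = (3, 1)
  -> stationarity FAILS
Primal feasibility (all g_i <= 0): OK
Dual feasibility (all lambda_i >= 0): OK
Complementary slackness (lambda_i * g_i(x) = 0 for all i): OK

Verdict: the first failing condition is stationarity -> stat.

stat


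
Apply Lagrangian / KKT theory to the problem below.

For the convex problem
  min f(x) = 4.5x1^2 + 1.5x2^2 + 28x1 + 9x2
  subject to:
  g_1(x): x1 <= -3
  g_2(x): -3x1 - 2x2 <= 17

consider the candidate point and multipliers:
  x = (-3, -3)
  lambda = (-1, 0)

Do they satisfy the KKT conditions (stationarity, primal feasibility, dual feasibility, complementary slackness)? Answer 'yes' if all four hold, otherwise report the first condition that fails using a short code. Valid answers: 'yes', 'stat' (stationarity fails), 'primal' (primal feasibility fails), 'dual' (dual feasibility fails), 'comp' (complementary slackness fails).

Gradient of f: grad f(x) = Q x + c = (1, 0)
Constraint values g_i(x) = a_i^T x - b_i:
  g_1((-3, -3)) = 0
  g_2((-3, -3)) = -2
Stationarity residual: grad f(x) + sum_i lambda_i a_i = (0, 0)
  -> stationarity OK
Primal feasibility (all g_i <= 0): OK
Dual feasibility (all lambda_i >= 0): FAILS
Complementary slackness (lambda_i * g_i(x) = 0 for all i): OK

Verdict: the first failing condition is dual_feasibility -> dual.

dual


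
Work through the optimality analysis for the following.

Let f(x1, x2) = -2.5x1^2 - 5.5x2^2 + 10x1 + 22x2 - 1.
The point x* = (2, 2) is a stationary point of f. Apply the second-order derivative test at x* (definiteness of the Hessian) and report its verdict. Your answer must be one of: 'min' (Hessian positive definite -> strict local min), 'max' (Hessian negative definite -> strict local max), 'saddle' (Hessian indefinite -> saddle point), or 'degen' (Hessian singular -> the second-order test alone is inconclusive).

Compute the Hessian H = grad^2 f:
  H = [[-5, 0], [0, -11]]
Verify stationarity: grad f(x*) = H x* + g = (0, 0).
Eigenvalues of H: -11, -5.
Both eigenvalues < 0, so H is negative definite -> x* is a strict local max.

max


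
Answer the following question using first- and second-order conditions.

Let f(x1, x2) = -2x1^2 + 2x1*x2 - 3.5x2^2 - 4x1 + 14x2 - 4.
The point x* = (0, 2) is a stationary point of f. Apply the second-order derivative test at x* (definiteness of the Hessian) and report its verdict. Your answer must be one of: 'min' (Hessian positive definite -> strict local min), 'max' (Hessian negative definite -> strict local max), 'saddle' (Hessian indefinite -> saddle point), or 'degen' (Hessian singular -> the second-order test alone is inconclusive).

Compute the Hessian H = grad^2 f:
  H = [[-4, 2], [2, -7]]
Verify stationarity: grad f(x*) = H x* + g = (0, 0).
Eigenvalues of H: -8, -3.
Both eigenvalues < 0, so H is negative definite -> x* is a strict local max.

max


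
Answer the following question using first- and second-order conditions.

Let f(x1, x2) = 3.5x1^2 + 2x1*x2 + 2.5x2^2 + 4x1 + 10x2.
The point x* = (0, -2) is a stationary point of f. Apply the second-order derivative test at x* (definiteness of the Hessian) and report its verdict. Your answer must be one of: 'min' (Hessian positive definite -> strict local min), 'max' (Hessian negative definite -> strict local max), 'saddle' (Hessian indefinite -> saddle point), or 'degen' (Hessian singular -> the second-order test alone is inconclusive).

Compute the Hessian H = grad^2 f:
  H = [[7, 2], [2, 5]]
Verify stationarity: grad f(x*) = H x* + g = (0, 0).
Eigenvalues of H: 3.7639, 8.2361.
Both eigenvalues > 0, so H is positive definite -> x* is a strict local min.

min


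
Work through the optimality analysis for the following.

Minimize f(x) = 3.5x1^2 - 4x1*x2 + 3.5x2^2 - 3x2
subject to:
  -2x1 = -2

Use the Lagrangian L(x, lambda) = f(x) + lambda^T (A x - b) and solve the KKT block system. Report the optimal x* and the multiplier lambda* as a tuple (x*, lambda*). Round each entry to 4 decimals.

Form the Lagrangian:
  L(x, lambda) = (1/2) x^T Q x + c^T x + lambda^T (A x - b)
Stationarity (grad_x L = 0): Q x + c + A^T lambda = 0.
Primal feasibility: A x = b.

This gives the KKT block system:
  [ Q   A^T ] [ x     ]   [-c ]
  [ A    0  ] [ lambda ] = [ b ]

Solving the linear system:
  x*      = (1, 1)
  lambda* = (1.5)
  f(x*)   = 0

x* = (1, 1), lambda* = (1.5)


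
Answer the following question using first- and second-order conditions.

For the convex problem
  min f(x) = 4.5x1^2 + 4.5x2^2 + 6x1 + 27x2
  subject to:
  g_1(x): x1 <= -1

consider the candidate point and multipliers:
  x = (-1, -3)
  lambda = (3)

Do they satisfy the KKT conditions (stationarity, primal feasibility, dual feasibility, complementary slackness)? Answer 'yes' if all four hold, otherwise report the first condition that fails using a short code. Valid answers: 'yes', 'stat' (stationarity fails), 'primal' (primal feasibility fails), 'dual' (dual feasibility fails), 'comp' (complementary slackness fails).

Gradient of f: grad f(x) = Q x + c = (-3, 0)
Constraint values g_i(x) = a_i^T x - b_i:
  g_1((-1, -3)) = 0
Stationarity residual: grad f(x) + sum_i lambda_i a_i = (0, 0)
  -> stationarity OK
Primal feasibility (all g_i <= 0): OK
Dual feasibility (all lambda_i >= 0): OK
Complementary slackness (lambda_i * g_i(x) = 0 for all i): OK

Verdict: yes, KKT holds.

yes


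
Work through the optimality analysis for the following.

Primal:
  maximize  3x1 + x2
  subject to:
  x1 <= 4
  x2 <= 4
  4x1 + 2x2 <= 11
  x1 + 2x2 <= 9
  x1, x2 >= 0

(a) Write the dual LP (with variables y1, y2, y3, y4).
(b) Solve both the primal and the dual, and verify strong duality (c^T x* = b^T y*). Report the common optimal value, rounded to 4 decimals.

The standard primal-dual pair for 'max c^T x s.t. A x <= b, x >= 0' is:
  Dual:  min b^T y  s.t.  A^T y >= c,  y >= 0.

So the dual LP is:
  minimize  4y1 + 4y2 + 11y3 + 9y4
  subject to:
    y1 + 4y3 + y4 >= 3
    y2 + 2y3 + 2y4 >= 1
    y1, y2, y3, y4 >= 0

Solving the primal: x* = (2.75, 0).
  primal value c^T x* = 8.25.
Solving the dual: y* = (0, 0, 0.75, 0).
  dual value b^T y* = 8.25.
Strong duality: c^T x* = b^T y*. Confirmed.

8.25


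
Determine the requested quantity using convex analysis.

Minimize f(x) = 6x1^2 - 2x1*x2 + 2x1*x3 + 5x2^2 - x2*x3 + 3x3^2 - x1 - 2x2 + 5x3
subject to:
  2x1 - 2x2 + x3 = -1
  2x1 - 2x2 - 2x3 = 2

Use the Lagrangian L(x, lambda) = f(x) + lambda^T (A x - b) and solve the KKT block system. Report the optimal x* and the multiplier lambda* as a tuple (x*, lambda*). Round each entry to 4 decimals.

Form the Lagrangian:
  L(x, lambda) = (1/2) x^T Q x + c^T x + lambda^T (A x - b)
Stationarity (grad_x L = 0): Q x + c + A^T lambda = 0.
Primal feasibility: A x = b.

This gives the KKT block system:
  [ Q   A^T ] [ x     ]   [-c ]
  [ A    0  ] [ lambda ] = [ b ]

Solving the linear system:
  x*      = (0.2222, 0.2222, -1)
  lambda* = (0.5185, -0.1296)
  f(x*)   = -2.4444

x* = (0.2222, 0.2222, -1), lambda* = (0.5185, -0.1296)


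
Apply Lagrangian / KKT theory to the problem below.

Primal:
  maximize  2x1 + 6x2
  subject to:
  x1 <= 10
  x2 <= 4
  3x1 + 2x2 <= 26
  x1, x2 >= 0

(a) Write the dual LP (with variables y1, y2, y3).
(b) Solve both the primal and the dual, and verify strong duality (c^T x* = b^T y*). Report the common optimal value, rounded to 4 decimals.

The standard primal-dual pair for 'max c^T x s.t. A x <= b, x >= 0' is:
  Dual:  min b^T y  s.t.  A^T y >= c,  y >= 0.

So the dual LP is:
  minimize  10y1 + 4y2 + 26y3
  subject to:
    y1 + 3y3 >= 2
    y2 + 2y3 >= 6
    y1, y2, y3 >= 0

Solving the primal: x* = (6, 4).
  primal value c^T x* = 36.
Solving the dual: y* = (0, 4.6667, 0.6667).
  dual value b^T y* = 36.
Strong duality: c^T x* = b^T y*. Confirmed.

36


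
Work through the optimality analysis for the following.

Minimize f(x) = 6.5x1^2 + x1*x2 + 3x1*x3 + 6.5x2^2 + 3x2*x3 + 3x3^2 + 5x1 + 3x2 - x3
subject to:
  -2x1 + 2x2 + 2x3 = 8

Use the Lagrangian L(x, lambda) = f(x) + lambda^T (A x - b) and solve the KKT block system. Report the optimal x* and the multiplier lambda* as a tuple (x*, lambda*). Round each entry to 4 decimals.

Form the Lagrangian:
  L(x, lambda) = (1/2) x^T Q x + c^T x + lambda^T (A x - b)
Stationarity (grad_x L = 0): Q x + c + A^T lambda = 0.
Primal feasibility: A x = b.

This gives the KKT block system:
  [ Q   A^T ] [ x     ]   [-c ]
  [ A    0  ] [ lambda ] = [ b ]

Solving the linear system:
  x*      = (-1.6, 0, 2.4)
  lambda* = (-4.3)
  f(x*)   = 12

x* = (-1.6, 0, 2.4), lambda* = (-4.3)
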